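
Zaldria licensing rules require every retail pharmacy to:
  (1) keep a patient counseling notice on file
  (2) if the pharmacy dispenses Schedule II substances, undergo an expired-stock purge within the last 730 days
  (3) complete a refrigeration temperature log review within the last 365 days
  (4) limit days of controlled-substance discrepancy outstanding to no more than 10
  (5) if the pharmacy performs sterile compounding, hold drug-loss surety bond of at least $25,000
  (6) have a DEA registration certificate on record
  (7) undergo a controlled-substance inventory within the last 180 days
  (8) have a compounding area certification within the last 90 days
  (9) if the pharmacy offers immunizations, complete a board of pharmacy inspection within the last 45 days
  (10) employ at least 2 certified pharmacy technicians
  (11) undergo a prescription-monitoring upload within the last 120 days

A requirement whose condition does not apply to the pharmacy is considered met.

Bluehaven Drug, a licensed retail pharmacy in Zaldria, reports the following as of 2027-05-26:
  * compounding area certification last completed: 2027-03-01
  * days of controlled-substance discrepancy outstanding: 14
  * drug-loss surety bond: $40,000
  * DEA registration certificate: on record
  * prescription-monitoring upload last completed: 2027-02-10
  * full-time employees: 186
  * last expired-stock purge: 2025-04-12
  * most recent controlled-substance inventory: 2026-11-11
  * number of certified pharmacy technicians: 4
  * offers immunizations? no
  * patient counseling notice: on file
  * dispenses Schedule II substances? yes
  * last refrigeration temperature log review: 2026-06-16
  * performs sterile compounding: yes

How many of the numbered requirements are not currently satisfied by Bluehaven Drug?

1. patient counseling notice present → met
2. condition 'dispenses Schedule II substances' holds; expired-stock purge 774 days ago vs limit 730 → not met
3. refrigeration temperature log review 344 days ago vs limit 365 → met
4. days of controlled-substance discrepancy outstanding 14 > 10 → not met
5. condition 'performs sterile compounding' holds; drug-loss surety bond $40,000 ≥ $25,000 → met
6. DEA registration certificate present → met
7. controlled-substance inventory 196 days ago vs limit 180 → not met
8. compounding area certification 86 days ago vs limit 90 → met
9. condition 'offers immunizations' does not hold → requirement n/a → met
10. certified pharmacy technicians 4 ≥ 2 → met
11. prescription-monitoring upload 105 days ago vs limit 120 → met
Not met: 3 of 11

3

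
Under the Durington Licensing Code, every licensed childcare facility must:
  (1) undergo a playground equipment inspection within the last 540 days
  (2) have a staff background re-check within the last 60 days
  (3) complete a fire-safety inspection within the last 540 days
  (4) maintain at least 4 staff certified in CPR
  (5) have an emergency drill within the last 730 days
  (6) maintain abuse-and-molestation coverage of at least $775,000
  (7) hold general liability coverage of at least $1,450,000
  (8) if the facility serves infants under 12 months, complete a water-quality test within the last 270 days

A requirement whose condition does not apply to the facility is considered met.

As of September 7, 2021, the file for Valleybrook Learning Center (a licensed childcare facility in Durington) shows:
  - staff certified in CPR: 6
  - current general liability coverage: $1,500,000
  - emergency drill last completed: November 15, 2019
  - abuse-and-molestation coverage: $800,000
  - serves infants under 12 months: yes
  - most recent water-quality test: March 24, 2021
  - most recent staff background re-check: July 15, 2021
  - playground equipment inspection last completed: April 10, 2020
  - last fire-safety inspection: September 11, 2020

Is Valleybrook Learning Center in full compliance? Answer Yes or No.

1. playground equipment inspection 515 days ago vs limit 540 → met
2. staff background re-check 54 days ago vs limit 60 → met
3. fire-safety inspection 361 days ago vs limit 540 → met
4. staff certified in CPR 6 ≥ 4 → met
5. emergency drill 662 days ago vs limit 730 → met
6. abuse-and-molestation coverage $800,000 ≥ $775,000 → met
7. general liability coverage $1,500,000 ≥ $1,450,000 → met
8. condition 'serves infants under 12 months' holds; water-quality test 167 days ago vs limit 270 → met
All met.

Yes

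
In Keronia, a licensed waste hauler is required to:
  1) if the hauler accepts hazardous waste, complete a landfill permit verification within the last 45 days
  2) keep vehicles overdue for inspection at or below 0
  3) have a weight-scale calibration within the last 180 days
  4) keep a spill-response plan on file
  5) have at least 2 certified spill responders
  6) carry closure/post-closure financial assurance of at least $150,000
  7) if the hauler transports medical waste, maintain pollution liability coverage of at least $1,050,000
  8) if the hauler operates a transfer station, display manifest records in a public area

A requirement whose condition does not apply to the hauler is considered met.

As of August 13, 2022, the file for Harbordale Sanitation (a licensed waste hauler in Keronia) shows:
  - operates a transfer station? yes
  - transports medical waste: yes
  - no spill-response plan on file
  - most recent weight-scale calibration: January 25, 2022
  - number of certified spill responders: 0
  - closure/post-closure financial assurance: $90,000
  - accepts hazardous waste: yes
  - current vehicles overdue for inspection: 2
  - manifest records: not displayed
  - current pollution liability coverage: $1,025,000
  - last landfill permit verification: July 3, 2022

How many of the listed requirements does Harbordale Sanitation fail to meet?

7

1. condition 'accepts hazardous waste' holds; landfill permit verification 41 days ago vs limit 45 → met
2. vehicles overdue for inspection 2 > 0 → not met
3. weight-scale calibration 200 days ago vs limit 180 → not met
4. spill-response plan absent → not met
5. certified spill responders 0 < 2 → not met
6. closure/post-closure financial assurance $90,000 < $150,000 → not met
7. condition 'transports medical waste' holds; pollution liability coverage $1,025,000 < $1,050,000 → not met
8. condition 'operates a transfer station' holds; manifest records absent → not met
Not met: 7 of 8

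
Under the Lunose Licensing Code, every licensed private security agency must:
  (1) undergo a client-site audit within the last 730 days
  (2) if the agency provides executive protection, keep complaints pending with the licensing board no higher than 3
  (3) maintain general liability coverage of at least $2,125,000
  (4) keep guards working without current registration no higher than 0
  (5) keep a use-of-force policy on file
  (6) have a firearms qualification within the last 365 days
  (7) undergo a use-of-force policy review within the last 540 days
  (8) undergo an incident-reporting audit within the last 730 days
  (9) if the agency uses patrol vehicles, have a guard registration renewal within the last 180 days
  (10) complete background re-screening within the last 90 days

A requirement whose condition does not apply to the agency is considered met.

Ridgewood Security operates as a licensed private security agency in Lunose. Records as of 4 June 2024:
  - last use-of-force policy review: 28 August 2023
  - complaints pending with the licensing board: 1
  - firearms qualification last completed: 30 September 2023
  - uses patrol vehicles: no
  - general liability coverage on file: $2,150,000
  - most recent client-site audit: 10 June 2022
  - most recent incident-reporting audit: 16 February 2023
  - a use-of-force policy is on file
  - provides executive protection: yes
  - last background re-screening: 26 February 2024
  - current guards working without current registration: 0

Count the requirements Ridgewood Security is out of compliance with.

1

1. client-site audit 725 days ago vs limit 730 → met
2. condition 'provides executive protection' holds; complaints pending with the licensing board 1 ≤ 3 → met
3. general liability coverage $2,150,000 ≥ $2,125,000 → met
4. guards working without current registration 0 ≤ 0 → met
5. use-of-force policy present → met
6. firearms qualification 248 days ago vs limit 365 → met
7. use-of-force policy review 281 days ago vs limit 540 → met
8. incident-reporting audit 474 days ago vs limit 730 → met
9. condition 'uses patrol vehicles' does not hold → requirement n/a → met
10. background re-screening 99 days ago vs limit 90 → not met
Not met: 1 of 10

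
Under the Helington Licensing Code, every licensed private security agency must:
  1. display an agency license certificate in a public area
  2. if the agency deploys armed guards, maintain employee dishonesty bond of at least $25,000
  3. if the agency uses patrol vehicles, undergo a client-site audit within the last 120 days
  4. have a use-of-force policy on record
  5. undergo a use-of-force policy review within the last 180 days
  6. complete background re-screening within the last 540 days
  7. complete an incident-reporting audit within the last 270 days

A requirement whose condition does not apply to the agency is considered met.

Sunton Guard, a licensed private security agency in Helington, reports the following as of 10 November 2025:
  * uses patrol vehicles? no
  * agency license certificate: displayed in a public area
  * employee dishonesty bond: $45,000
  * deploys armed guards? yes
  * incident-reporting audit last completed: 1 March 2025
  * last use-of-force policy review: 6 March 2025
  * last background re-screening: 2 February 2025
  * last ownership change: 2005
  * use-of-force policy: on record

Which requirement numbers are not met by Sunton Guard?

1. agency license certificate present → met
2. condition 'deploys armed guards' holds; employee dishonesty bond $45,000 ≥ $25,000 → met
3. condition 'uses patrol vehicles' does not hold → requirement n/a → met
4. use-of-force policy present → met
5. use-of-force policy review 249 days ago vs limit 180 → not met
6. background re-screening 281 days ago vs limit 540 → met
7. incident-reporting audit 254 days ago vs limit 270 → met
Not met: 5

5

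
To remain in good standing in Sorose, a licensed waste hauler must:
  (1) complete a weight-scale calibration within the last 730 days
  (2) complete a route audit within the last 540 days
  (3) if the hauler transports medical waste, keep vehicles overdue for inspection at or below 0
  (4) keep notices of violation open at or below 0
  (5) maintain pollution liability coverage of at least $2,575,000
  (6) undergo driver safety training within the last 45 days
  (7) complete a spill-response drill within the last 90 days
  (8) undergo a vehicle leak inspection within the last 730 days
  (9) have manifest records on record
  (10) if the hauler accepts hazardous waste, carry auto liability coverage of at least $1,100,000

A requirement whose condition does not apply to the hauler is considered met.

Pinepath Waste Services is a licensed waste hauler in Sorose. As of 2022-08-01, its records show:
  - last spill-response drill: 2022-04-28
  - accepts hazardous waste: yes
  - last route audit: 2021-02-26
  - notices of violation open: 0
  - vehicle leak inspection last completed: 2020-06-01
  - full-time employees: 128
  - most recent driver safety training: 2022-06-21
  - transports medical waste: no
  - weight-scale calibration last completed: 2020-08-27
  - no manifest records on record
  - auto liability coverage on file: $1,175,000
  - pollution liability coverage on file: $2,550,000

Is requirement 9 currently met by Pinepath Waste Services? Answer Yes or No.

9. manifest records absent → not met

No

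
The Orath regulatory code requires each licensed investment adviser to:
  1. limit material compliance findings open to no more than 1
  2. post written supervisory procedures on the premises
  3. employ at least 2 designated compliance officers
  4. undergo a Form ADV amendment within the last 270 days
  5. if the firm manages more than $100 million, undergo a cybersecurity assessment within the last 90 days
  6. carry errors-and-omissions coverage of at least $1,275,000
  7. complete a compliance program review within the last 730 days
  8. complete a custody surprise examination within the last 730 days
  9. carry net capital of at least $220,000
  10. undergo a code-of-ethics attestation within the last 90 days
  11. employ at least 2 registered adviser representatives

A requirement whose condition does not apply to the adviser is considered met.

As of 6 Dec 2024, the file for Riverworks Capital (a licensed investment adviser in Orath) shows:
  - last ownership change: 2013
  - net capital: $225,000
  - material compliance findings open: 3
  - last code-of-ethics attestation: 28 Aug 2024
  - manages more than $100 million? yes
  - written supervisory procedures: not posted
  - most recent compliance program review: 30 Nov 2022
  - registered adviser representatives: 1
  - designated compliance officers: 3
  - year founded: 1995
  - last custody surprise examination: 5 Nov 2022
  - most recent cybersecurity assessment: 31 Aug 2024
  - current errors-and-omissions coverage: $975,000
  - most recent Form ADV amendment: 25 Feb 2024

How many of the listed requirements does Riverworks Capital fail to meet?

1. material compliance findings open 3 > 1 → not met
2. written supervisory procedures absent → not met
3. designated compliance officers 3 ≥ 2 → met
4. Form ADV amendment 285 days ago vs limit 270 → not met
5. condition 'manages more than $100 million' holds; cybersecurity assessment 97 days ago vs limit 90 → not met
6. errors-and-omissions coverage $975,000 < $1,275,000 → not met
7. compliance program review 737 days ago vs limit 730 → not met
8. custody surprise examination 762 days ago vs limit 730 → not met
9. net capital $225,000 ≥ $220,000 → met
10. code-of-ethics attestation 100 days ago vs limit 90 → not met
11. registered adviser representatives 1 < 2 → not met
Not met: 9 of 11

9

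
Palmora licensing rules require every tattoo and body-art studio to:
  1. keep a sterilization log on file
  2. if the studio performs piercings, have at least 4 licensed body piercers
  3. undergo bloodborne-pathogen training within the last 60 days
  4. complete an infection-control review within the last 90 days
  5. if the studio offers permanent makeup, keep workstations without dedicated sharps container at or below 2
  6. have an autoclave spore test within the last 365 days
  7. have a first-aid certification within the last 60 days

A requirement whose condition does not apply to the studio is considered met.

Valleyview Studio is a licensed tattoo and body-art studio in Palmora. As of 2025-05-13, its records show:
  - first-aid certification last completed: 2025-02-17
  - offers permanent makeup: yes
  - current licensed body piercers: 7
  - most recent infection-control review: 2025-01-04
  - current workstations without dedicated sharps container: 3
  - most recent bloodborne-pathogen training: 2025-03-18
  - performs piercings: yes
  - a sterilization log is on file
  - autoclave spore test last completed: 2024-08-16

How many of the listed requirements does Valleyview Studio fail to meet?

3

1. sterilization log present → met
2. condition 'performs piercings' holds; licensed body piercers 7 ≥ 4 → met
3. bloodborne-pathogen training 56 days ago vs limit 60 → met
4. infection-control review 129 days ago vs limit 90 → not met
5. condition 'offers permanent makeup' holds; workstations without dedicated sharps container 3 > 2 → not met
6. autoclave spore test 270 days ago vs limit 365 → met
7. first-aid certification 85 days ago vs limit 60 → not met
Not met: 3 of 7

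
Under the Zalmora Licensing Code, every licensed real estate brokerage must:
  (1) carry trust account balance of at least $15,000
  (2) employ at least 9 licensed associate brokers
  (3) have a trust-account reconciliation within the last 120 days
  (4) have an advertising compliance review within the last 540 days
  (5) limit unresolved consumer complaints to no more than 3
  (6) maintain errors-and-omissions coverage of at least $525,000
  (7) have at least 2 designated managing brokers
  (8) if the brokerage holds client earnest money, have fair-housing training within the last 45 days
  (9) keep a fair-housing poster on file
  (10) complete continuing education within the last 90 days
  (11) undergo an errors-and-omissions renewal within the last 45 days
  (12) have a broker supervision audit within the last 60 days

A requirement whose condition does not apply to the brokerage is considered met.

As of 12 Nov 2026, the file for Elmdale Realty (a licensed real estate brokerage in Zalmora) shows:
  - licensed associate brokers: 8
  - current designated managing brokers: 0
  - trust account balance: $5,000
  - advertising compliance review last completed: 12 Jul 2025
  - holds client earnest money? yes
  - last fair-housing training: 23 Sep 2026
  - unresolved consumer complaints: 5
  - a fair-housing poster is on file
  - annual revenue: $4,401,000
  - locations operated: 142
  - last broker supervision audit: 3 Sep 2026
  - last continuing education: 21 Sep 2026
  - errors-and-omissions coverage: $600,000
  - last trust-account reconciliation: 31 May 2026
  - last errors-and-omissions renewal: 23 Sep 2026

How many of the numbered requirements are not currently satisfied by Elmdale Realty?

1. trust account balance $5,000 < $15,000 → not met
2. licensed associate brokers 8 < 9 → not met
3. trust-account reconciliation 165 days ago vs limit 120 → not met
4. advertising compliance review 488 days ago vs limit 540 → met
5. unresolved consumer complaints 5 > 3 → not met
6. errors-and-omissions coverage $600,000 ≥ $525,000 → met
7. designated managing brokers 0 < 2 → not met
8. condition 'holds client earnest money' holds; fair-housing training 50 days ago vs limit 45 → not met
9. fair-housing poster present → met
10. continuing education 52 days ago vs limit 90 → met
11. errors-and-omissions renewal 50 days ago vs limit 45 → not met
12. broker supervision audit 70 days ago vs limit 60 → not met
Not met: 8 of 12

8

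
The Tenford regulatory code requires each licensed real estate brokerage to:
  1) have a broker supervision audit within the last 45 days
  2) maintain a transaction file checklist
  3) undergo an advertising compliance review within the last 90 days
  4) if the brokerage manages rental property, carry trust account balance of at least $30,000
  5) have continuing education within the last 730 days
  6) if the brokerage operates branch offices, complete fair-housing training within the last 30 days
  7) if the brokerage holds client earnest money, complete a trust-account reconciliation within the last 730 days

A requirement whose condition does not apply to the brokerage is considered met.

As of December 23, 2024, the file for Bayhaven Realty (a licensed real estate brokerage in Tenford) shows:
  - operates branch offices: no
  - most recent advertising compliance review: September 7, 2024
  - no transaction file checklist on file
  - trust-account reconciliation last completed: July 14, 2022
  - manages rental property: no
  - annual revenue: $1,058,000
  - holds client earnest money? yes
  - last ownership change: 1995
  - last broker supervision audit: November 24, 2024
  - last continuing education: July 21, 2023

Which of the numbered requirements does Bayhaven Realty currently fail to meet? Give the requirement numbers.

1. broker supervision audit 29 days ago vs limit 45 → met
2. transaction file checklist absent → not met
3. advertising compliance review 107 days ago vs limit 90 → not met
4. condition 'manages rental property' does not hold → requirement n/a → met
5. continuing education 521 days ago vs limit 730 → met
6. condition 'operates branch offices' does not hold → requirement n/a → met
7. condition 'holds client earnest money' holds; trust-account reconciliation 893 days ago vs limit 730 → not met
Not met: 2, 3, 7

2, 3, 7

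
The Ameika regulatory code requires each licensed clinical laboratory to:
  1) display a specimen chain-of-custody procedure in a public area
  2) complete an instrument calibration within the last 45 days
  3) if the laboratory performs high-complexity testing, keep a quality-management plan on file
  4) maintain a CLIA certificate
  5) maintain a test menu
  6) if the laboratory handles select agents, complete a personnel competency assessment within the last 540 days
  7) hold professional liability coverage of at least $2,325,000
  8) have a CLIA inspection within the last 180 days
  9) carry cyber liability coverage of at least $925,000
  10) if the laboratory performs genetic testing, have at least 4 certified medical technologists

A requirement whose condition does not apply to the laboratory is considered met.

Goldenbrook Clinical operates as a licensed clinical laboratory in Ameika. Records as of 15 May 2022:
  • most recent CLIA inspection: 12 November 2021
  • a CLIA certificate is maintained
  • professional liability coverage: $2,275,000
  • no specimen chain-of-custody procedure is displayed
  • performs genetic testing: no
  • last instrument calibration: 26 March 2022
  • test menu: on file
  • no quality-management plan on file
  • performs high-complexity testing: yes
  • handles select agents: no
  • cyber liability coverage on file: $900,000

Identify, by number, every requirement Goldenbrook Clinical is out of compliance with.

1, 2, 3, 7, 8, 9

1. specimen chain-of-custody procedure absent → not met
2. instrument calibration 50 days ago vs limit 45 → not met
3. condition 'performs high-complexity testing' holds; quality-management plan absent → not met
4. CLIA certificate present → met
5. test menu present → met
6. condition 'handles select agents' does not hold → requirement n/a → met
7. professional liability coverage $2,275,000 < $2,325,000 → not met
8. CLIA inspection 184 days ago vs limit 180 → not met
9. cyber liability coverage $900,000 < $925,000 → not met
10. condition 'performs genetic testing' does not hold → requirement n/a → met
Not met: 1, 2, 3, 7, 8, 9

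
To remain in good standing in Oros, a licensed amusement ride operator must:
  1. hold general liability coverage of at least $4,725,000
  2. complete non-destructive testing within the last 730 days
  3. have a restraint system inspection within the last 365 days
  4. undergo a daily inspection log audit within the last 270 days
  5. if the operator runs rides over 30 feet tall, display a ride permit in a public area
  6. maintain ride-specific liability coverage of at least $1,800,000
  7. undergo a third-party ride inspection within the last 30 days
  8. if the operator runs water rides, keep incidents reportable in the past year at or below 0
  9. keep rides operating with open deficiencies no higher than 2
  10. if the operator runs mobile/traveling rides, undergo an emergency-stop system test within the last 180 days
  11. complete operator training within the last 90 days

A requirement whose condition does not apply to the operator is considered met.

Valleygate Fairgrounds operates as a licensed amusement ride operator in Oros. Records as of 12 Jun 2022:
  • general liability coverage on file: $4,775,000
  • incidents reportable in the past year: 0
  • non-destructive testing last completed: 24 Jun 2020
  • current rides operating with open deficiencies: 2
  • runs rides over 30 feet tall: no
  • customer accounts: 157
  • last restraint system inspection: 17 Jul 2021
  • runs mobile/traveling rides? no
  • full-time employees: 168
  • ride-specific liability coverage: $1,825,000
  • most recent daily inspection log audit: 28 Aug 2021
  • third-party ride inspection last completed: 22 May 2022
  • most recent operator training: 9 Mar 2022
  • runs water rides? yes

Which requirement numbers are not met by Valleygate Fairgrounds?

1. general liability coverage $4,775,000 ≥ $4,725,000 → met
2. non-destructive testing 718 days ago vs limit 730 → met
3. restraint system inspection 330 days ago vs limit 365 → met
4. daily inspection log audit 288 days ago vs limit 270 → not met
5. condition 'runs rides over 30 feet tall' does not hold → requirement n/a → met
6. ride-specific liability coverage $1,825,000 ≥ $1,800,000 → met
7. third-party ride inspection 21 days ago vs limit 30 → met
8. condition 'runs water rides' holds; incidents reportable in the past year 0 ≤ 0 → met
9. rides operating with open deficiencies 2 ≤ 2 → met
10. condition 'runs mobile/traveling rides' does not hold → requirement n/a → met
11. operator training 95 days ago vs limit 90 → not met
Not met: 4, 11

4, 11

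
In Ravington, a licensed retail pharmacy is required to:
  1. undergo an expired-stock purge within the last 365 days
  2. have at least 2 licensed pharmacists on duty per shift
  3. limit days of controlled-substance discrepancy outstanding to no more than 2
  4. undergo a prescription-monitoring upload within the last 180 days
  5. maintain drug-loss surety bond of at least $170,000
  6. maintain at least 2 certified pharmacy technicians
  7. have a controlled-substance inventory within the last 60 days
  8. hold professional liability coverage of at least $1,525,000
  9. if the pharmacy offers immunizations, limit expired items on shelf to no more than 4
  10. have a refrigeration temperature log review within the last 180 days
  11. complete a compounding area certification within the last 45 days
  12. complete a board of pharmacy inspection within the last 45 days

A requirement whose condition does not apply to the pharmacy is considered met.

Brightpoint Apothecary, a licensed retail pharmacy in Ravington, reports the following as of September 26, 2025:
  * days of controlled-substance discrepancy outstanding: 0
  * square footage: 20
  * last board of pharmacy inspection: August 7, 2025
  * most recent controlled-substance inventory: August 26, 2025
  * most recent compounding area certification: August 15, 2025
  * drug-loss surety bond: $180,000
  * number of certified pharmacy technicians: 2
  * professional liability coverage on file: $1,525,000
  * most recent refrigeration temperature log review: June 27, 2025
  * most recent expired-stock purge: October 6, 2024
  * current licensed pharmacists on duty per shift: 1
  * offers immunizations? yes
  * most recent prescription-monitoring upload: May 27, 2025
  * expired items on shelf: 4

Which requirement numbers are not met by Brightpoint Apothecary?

2, 12

1. expired-stock purge 355 days ago vs limit 365 → met
2. licensed pharmacists on duty per shift 1 < 2 → not met
3. days of controlled-substance discrepancy outstanding 0 ≤ 2 → met
4. prescription-monitoring upload 122 days ago vs limit 180 → met
5. drug-loss surety bond $180,000 ≥ $170,000 → met
6. certified pharmacy technicians 2 ≥ 2 → met
7. controlled-substance inventory 31 days ago vs limit 60 → met
8. professional liability coverage $1,525,000 ≥ $1,525,000 → met
9. condition 'offers immunizations' holds; expired items on shelf 4 ≤ 4 → met
10. refrigeration temperature log review 91 days ago vs limit 180 → met
11. compounding area certification 42 days ago vs limit 45 → met
12. board of pharmacy inspection 50 days ago vs limit 45 → not met
Not met: 2, 12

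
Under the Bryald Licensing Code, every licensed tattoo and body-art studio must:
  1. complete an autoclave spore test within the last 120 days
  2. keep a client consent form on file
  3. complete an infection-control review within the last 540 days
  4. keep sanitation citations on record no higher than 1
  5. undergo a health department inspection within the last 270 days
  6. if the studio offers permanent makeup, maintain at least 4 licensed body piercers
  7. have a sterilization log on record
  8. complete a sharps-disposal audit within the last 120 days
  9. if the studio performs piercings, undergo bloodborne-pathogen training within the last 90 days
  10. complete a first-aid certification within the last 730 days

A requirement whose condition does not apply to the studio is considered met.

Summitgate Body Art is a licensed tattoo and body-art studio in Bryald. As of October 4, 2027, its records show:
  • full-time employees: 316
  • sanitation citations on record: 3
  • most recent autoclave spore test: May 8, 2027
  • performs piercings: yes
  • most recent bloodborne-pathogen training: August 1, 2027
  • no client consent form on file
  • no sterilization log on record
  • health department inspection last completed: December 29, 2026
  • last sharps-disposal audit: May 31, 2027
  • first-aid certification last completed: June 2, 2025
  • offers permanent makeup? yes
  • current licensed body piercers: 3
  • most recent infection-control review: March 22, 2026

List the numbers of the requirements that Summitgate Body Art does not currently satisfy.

1. autoclave spore test 149 days ago vs limit 120 → not met
2. client consent form absent → not met
3. infection-control review 561 days ago vs limit 540 → not met
4. sanitation citations on record 3 > 1 → not met
5. health department inspection 279 days ago vs limit 270 → not met
6. condition 'offers permanent makeup' holds; licensed body piercers 3 < 4 → not met
7. sterilization log absent → not met
8. sharps-disposal audit 126 days ago vs limit 120 → not met
9. condition 'performs piercings' holds; bloodborne-pathogen training 64 days ago vs limit 90 → met
10. first-aid certification 854 days ago vs limit 730 → not met
Not met: 1, 2, 3, 4, 5, 6, 7, 8, 10

1, 2, 3, 4, 5, 6, 7, 8, 10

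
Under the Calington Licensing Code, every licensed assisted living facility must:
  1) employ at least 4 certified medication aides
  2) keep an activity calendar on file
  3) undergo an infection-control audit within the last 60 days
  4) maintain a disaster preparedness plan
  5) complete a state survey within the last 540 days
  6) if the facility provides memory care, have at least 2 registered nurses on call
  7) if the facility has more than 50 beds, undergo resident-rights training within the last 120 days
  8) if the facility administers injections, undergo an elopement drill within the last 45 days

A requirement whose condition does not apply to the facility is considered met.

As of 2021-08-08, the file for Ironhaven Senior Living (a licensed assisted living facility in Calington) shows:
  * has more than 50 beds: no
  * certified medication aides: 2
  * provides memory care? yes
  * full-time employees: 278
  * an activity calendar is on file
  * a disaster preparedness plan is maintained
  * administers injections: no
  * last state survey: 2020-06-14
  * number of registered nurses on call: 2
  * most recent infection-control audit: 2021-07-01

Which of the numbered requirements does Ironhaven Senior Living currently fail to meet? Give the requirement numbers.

1. certified medication aides 2 < 4 → not met
2. activity calendar present → met
3. infection-control audit 38 days ago vs limit 60 → met
4. disaster preparedness plan present → met
5. state survey 420 days ago vs limit 540 → met
6. condition 'provides memory care' holds; registered nurses on call 2 ≥ 2 → met
7. condition 'has more than 50 beds' does not hold → requirement n/a → met
8. condition 'administers injections' does not hold → requirement n/a → met
Not met: 1

1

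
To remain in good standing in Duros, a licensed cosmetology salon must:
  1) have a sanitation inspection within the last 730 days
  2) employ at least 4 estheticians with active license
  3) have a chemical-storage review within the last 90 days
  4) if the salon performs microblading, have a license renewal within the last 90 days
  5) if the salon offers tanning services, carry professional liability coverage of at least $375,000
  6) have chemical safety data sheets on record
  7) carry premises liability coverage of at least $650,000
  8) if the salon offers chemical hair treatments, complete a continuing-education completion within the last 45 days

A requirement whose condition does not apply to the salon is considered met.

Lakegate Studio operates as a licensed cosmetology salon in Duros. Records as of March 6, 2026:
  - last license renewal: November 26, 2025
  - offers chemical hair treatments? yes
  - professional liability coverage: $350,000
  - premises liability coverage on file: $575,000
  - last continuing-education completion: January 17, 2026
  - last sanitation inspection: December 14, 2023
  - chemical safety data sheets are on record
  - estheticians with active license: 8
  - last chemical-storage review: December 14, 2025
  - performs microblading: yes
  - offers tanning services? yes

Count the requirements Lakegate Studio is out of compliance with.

5

1. sanitation inspection 813 days ago vs limit 730 → not met
2. estheticians with active license 8 ≥ 4 → met
3. chemical-storage review 82 days ago vs limit 90 → met
4. condition 'performs microblading' holds; license renewal 100 days ago vs limit 90 → not met
5. condition 'offers tanning services' holds; professional liability coverage $350,000 < $375,000 → not met
6. chemical safety data sheets present → met
7. premises liability coverage $575,000 < $650,000 → not met
8. condition 'offers chemical hair treatments' holds; continuing-education completion 48 days ago vs limit 45 → not met
Not met: 5 of 8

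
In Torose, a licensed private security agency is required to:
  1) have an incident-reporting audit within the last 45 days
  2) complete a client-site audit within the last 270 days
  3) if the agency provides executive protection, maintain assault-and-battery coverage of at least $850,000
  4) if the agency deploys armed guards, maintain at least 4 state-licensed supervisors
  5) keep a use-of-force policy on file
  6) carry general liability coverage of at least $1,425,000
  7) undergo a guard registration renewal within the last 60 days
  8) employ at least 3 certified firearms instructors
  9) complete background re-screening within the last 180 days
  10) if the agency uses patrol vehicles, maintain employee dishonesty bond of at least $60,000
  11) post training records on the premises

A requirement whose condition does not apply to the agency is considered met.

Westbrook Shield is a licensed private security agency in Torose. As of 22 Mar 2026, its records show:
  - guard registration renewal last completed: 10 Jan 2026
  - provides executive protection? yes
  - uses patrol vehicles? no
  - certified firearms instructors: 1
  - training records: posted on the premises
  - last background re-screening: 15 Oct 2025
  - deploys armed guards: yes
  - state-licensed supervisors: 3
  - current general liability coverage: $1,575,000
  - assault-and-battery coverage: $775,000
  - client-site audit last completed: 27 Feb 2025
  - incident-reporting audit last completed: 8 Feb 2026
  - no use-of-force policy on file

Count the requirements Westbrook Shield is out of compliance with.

1. incident-reporting audit 42 days ago vs limit 45 → met
2. client-site audit 388 days ago vs limit 270 → not met
3. condition 'provides executive protection' holds; assault-and-battery coverage $775,000 < $850,000 → not met
4. condition 'deploys armed guards' holds; state-licensed supervisors 3 < 4 → not met
5. use-of-force policy absent → not met
6. general liability coverage $1,575,000 ≥ $1,425,000 → met
7. guard registration renewal 71 days ago vs limit 60 → not met
8. certified firearms instructors 1 < 3 → not met
9. background re-screening 158 days ago vs limit 180 → met
10. condition 'uses patrol vehicles' does not hold → requirement n/a → met
11. training records present → met
Not met: 6 of 11

6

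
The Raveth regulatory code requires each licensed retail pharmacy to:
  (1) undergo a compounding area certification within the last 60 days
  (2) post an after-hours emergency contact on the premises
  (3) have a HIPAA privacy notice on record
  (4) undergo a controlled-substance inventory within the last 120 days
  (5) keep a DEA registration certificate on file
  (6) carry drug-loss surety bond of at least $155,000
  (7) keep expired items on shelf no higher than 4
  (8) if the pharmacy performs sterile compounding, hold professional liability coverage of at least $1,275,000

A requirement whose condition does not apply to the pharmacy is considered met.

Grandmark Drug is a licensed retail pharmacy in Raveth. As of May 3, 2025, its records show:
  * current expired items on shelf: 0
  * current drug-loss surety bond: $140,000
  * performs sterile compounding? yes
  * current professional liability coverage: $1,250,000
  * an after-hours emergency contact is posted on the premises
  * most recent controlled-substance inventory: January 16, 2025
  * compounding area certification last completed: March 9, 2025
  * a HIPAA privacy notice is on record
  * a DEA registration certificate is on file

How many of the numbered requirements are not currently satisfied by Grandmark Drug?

2

1. compounding area certification 55 days ago vs limit 60 → met
2. after-hours emergency contact present → met
3. HIPAA privacy notice present → met
4. controlled-substance inventory 107 days ago vs limit 120 → met
5. DEA registration certificate present → met
6. drug-loss surety bond $140,000 < $155,000 → not met
7. expired items on shelf 0 ≤ 4 → met
8. condition 'performs sterile compounding' holds; professional liability coverage $1,250,000 < $1,275,000 → not met
Not met: 2 of 8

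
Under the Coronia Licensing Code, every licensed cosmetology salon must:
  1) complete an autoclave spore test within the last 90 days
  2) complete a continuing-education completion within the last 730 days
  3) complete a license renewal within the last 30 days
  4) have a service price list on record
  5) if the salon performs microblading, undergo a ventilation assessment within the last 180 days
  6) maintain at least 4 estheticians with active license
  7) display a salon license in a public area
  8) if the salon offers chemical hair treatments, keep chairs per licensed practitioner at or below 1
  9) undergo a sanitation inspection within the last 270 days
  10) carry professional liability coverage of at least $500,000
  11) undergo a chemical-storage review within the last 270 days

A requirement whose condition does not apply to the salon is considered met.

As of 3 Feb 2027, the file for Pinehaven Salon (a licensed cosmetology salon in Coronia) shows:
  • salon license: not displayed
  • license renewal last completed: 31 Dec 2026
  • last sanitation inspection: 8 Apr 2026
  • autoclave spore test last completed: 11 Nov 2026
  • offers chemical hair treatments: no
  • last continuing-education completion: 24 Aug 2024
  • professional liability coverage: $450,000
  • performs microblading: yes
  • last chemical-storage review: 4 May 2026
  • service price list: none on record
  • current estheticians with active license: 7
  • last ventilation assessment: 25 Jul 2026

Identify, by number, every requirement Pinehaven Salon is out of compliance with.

1. autoclave spore test 84 days ago vs limit 90 → met
2. continuing-education completion 893 days ago vs limit 730 → not met
3. license renewal 34 days ago vs limit 30 → not met
4. service price list absent → not met
5. condition 'performs microblading' holds; ventilation assessment 193 days ago vs limit 180 → not met
6. estheticians with active license 7 ≥ 4 → met
7. salon license absent → not met
8. condition 'offers chemical hair treatments' does not hold → requirement n/a → met
9. sanitation inspection 301 days ago vs limit 270 → not met
10. professional liability coverage $450,000 < $500,000 → not met
11. chemical-storage review 275 days ago vs limit 270 → not met
Not met: 2, 3, 4, 5, 7, 9, 10, 11

2, 3, 4, 5, 7, 9, 10, 11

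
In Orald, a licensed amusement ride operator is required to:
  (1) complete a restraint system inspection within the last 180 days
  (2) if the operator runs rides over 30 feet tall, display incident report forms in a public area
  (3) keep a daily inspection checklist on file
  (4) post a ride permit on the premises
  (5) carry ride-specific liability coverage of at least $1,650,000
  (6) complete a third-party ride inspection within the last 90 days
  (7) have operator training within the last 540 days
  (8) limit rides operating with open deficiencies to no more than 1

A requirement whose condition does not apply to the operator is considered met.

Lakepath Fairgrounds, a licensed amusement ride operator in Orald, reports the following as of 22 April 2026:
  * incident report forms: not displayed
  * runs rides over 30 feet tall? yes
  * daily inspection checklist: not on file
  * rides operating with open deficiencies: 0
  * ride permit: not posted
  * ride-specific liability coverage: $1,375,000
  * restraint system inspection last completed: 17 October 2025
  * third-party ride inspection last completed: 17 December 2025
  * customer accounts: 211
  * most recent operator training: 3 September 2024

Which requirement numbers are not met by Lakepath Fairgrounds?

1, 2, 3, 4, 5, 6, 7

1. restraint system inspection 187 days ago vs limit 180 → not met
2. condition 'runs rides over 30 feet tall' holds; incident report forms absent → not met
3. daily inspection checklist absent → not met
4. ride permit absent → not met
5. ride-specific liability coverage $1,375,000 < $1,650,000 → not met
6. third-party ride inspection 126 days ago vs limit 90 → not met
7. operator training 596 days ago vs limit 540 → not met
8. rides operating with open deficiencies 0 ≤ 1 → met
Not met: 1, 2, 3, 4, 5, 6, 7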